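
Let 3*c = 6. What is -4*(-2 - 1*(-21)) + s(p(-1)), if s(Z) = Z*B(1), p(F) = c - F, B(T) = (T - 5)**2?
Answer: -28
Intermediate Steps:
c = 2 (c = (1/3)*6 = 2)
B(T) = (-5 + T)**2
p(F) = 2 - F
s(Z) = 16*Z (s(Z) = Z*(-5 + 1)**2 = Z*(-4)**2 = Z*16 = 16*Z)
-4*(-2 - 1*(-21)) + s(p(-1)) = -4*(-2 - 1*(-21)) + 16*(2 - 1*(-1)) = -4*(-2 + 21) + 16*(2 + 1) = -4*19 + 16*3 = -76 + 48 = -28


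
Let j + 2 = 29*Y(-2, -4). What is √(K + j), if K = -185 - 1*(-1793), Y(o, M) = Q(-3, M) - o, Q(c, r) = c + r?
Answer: √1461 ≈ 38.223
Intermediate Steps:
Y(o, M) = -3 + M - o (Y(o, M) = (-3 + M) - o = -3 + M - o)
j = -147 (j = -2 + 29*(-3 - 4 - 1*(-2)) = -2 + 29*(-3 - 4 + 2) = -2 + 29*(-5) = -2 - 145 = -147)
K = 1608 (K = -185 + 1793 = 1608)
√(K + j) = √(1608 - 147) = √1461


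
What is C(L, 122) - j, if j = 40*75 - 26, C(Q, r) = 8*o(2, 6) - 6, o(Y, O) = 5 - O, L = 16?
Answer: -2988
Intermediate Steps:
C(Q, r) = -14 (C(Q, r) = 8*(5 - 1*6) - 6 = 8*(5 - 6) - 6 = 8*(-1) - 6 = -8 - 6 = -14)
j = 2974 (j = 3000 - 26 = 2974)
C(L, 122) - j = -14 - 1*2974 = -14 - 2974 = -2988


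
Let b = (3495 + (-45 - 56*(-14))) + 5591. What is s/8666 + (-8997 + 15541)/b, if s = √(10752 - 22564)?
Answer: 6544/9825 + I*√2953/4333 ≈ 0.66606 + 0.012541*I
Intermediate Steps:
s = 2*I*√2953 (s = √(-11812) = 2*I*√2953 ≈ 108.68*I)
b = 9825 (b = (3495 + (-45 + 784)) + 5591 = (3495 + 739) + 5591 = 4234 + 5591 = 9825)
s/8666 + (-8997 + 15541)/b = (2*I*√2953)/8666 + (-8997 + 15541)/9825 = (2*I*√2953)*(1/8666) + 6544*(1/9825) = I*√2953/4333 + 6544/9825 = 6544/9825 + I*√2953/4333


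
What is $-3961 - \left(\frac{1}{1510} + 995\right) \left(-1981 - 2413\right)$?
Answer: $\frac{3297894292}{755} \approx 4.3681 \cdot 10^{6}$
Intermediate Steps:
$-3961 - \left(\frac{1}{1510} + 995\right) \left(-1981 - 2413\right) = -3961 - \left(\frac{1}{1510} + 995\right) \left(-4394\right) = -3961 - \frac{1502451}{1510} \left(-4394\right) = -3961 - - \frac{3300884847}{755} = -3961 + \frac{3300884847}{755} = \frac{3297894292}{755}$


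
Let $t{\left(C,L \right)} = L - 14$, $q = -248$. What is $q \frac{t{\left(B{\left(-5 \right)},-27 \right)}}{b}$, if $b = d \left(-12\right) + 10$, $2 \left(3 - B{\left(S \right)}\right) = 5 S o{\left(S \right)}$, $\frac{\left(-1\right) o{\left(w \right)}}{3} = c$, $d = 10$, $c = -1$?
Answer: $- \frac{5084}{55} \approx -92.436$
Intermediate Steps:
$o{\left(w \right)} = 3$ ($o{\left(w \right)} = \left(-3\right) \left(-1\right) = 3$)
$B{\left(S \right)} = 3 - \frac{15 S}{2}$ ($B{\left(S \right)} = 3 - \frac{5 S 3}{2} = 3 - \frac{15 S}{2}$)
$t{\left(C,L \right)} = -14 + L$
$b = -110$ ($b = 10 \left(-12\right) + 10 = -120 + 10 = -110$)
$q \frac{t{\left(B{\left(-5 \right)},-27 \right)}}{b} = - 248 \frac{-14 - 27}{-110} = - 248 \left(\left(-41\right) \left(- \frac{1}{110}\right)\right) = \left(-248\right) \frac{41}{110} = - \frac{5084}{55}$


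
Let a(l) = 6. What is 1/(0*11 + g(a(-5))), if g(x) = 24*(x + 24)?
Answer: 1/720 ≈ 0.0013889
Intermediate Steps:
g(x) = 576 + 24*x (g(x) = 24*(24 + x) = 576 + 24*x)
1/(0*11 + g(a(-5))) = 1/(0*11 + (576 + 24*6)) = 1/(0 + (576 + 144)) = 1/(0 + 720) = 1/720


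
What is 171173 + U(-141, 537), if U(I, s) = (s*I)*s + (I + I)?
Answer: -40489138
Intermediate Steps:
U(I, s) = 2*I + I*s² (U(I, s) = (I*s)*s + 2*I = I*s² + 2*I = 2*I + I*s²)
171173 + U(-141, 537) = 171173 - 141*(2 + 537²) = 171173 - 141*(2 + 288369) = 171173 - 141*288371 = 171173 - 40660311 = -40489138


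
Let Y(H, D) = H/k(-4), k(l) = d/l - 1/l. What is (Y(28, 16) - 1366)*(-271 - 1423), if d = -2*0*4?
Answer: 2124276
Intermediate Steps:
d = 0 (d = 0*4 = 0)
k(l) = -1/l (k(l) = 0/l - 1/l = 0 - 1/l = -1/l)
Y(H, D) = 4*H (Y(H, D) = H/((-1/(-4))) = H/((-1*(-1/4))) = H/(1/4) = H*4 = 4*H)
(Y(28, 16) - 1366)*(-271 - 1423) = (4*28 - 1366)*(-271 - 1423) = (112 - 1366)*(-1694) = -1254*(-1694) = 2124276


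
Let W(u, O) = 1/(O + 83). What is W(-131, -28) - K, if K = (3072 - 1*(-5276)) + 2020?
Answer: -570239/55 ≈ -10368.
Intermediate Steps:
W(u, O) = 1/(83 + O)
K = 10368 (K = (3072 + 5276) + 2020 = 8348 + 2020 = 10368)
W(-131, -28) - K = 1/(83 - 28) - 1*10368 = 1/55 - 10368 = -570239/55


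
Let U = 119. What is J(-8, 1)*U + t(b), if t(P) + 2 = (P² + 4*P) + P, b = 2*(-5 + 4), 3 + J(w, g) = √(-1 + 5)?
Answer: -127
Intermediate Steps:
J(w, g) = -1 (J(w, g) = -3 + √(-1 + 5) = -3 + √4 = -3 + 2 = -1)
b = -2 (b = 2*(-1) = -2)
t(P) = -2 + P² + 5*P (t(P) = -2 + ((P² + 4*P) + P) = -2 + (P² + 5*P) = -2 + P² + 5*P)
J(-8, 1)*U + t(b) = -1*119 + (-2 + (-2)² + 5*(-2)) = -119 + (-2 + 4 - 10) = -119 - 8 = -127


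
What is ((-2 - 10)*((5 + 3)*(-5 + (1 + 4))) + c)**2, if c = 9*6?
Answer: 2916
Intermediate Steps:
c = 54
((-2 - 10)*((5 + 3)*(-5 + (1 + 4))) + c)**2 = ((-2 - 10)*((5 + 3)*(-5 + (1 + 4))) + 54)**2 = (-96*(-5 + 5) + 54)**2 = (-96*0 + 54)**2 = (-12*0 + 54)**2 = (0 + 54)**2 = 54**2 = 2916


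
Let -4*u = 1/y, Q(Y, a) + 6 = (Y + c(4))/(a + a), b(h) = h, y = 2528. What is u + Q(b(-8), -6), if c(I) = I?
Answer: -171907/30336 ≈ -5.6668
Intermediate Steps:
Q(Y, a) = -6 + (4 + Y)/(2*a) (Q(Y, a) = -6 + (Y + 4)/(a + a) = -6 + (4 + Y)/((2*a)) = -6 + (4 + Y)*(1/(2*a)) = -6 + (4 + Y)/(2*a))
u = -1/10112 (u = -¼/2528 = -¼*1/2528 = -1/10112 ≈ -9.8892e-5)
u + Q(b(-8), -6) = -1/10112 + (½)*(4 - 8 - 12*(-6))/(-6) = -1/10112 + (½)*(-⅙)*(4 - 8 + 72) = -1/10112 + (½)*(-⅙)*68 = -1/10112 - 17/3 = -171907/30336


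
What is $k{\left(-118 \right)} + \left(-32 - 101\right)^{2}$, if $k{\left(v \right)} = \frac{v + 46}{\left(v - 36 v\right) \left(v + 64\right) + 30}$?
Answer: $\frac{657411697}{37165} \approx 17689.0$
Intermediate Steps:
$k{\left(v \right)} = \frac{46 + v}{30 - 35 v \left(64 + v\right)}$ ($k{\left(v \right)} = \frac{46 + v}{- 35 v \left(64 + v\right) + 30} = \frac{46 + v}{30 - 35 v \left(64 + v\right)}$)
$k{\left(-118 \right)} + \left(-32 - 101\right)^{2} = \frac{-46 - -118}{5 \left(-6 + 7 \left(-118\right)^{2} + 448 \left(-118\right)\right)} + \left(-32 - 101\right)^{2} = \frac{-46 + 118}{5 \left(-6 + 7 \cdot 13924 - 52864\right)} + \left(-133\right)^{2} = \frac{1}{5} \frac{1}{-6 + 97468 - 52864} \cdot 72 + 17689 = \frac{1}{5} \cdot \frac{1}{44598} \cdot 72 + 17689 = \frac{12}{37165} + 17689 = \frac{657411697}{37165}$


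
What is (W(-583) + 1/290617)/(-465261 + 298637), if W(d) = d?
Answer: 84714855/24211883504 ≈ 0.0034989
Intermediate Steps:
(W(-583) + 1/290617)/(-465261 + 298637) = (-583 + 1/290617)/(-465261 + 298637) = (-583 + 1/290617)/(-166624) = -169429710/290617*(-1/166624) = 84714855/24211883504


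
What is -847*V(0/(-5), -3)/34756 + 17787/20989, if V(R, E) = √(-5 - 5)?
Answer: 17787/20989 - 847*I*√10/34756 ≈ 0.84744 - 0.077064*I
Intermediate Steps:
V(R, E) = I*√10 (V(R, E) = √(-10) = I*√10)
-847*V(0/(-5), -3)/34756 + 17787/20989 = -847*I*√10/34756 + 17787/20989 = 17787/20989 - 847*I*√10/34756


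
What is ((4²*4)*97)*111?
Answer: 689088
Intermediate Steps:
((4²*4)*97)*111 = ((16*4)*97)*111 = (64*97)*111 = 6208*111 = 689088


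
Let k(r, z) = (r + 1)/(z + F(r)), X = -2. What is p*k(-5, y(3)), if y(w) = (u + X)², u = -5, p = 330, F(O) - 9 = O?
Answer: -1320/53 ≈ -24.906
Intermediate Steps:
F(O) = 9 + O
y(w) = 49 (y(w) = (-5 - 2)² = (-7)² = 49)
k(r, z) = (1 + r)/(9 + r + z) (k(r, z) = (r + 1)/(z + (9 + r)) = (1 + r)/(9 + r + z))
p*k(-5, y(3)) = 330*((1 - 5)/(9 - 5 + 49)) = 330*(-4/53) = -1320/53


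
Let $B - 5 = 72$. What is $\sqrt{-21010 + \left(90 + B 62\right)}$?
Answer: $3 i \sqrt{1794} \approx 127.07 i$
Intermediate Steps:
$B = 77$ ($B = 5 + 72 = 77$)
$\sqrt{-21010 + \left(90 + B 62\right)} = \sqrt{-21010 + \left(90 + 77 \cdot 62\right)} = \sqrt{-21010 + \left(90 + 4774\right)} = \sqrt{-21010 + 4864} = \sqrt{-16146} = 3 i \sqrt{1794}$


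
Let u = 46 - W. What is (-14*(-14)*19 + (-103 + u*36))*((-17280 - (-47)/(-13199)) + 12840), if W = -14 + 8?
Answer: -321909613251/13199 ≈ -2.4389e+7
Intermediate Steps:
W = -6
u = 52 (u = 46 - 1*(-6) = 46 + 6 = 52)
(-14*(-14)*19 + (-103 + u*36))*((-17280 - (-47)/(-13199)) + 12840) = (-14*(-14)*19 + (-103 + 52*36))*((-17280 - (-47)/(-13199)) + 12840) = (196*19 + (-103 + 1872))*((-17280 - (-47)*(-1)/13199) + 12840) = (3724 + 1769)*((-17280 - 1*47/13199) + 12840) = 5493*((-17280 - 47/13199) + 12840) = 5493*(-228078767/13199 + 12840) = 5493*(-58603607/13199) = -321909613251/13199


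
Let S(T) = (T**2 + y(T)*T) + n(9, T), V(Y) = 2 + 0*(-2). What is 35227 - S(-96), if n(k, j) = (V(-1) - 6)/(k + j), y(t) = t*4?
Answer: -944215/87 ≈ -10853.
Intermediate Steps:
y(t) = 4*t
V(Y) = 2 (V(Y) = 2 + 0 = 2)
n(k, j) = -4/(j + k) (n(k, j) = (2 - 6)/(k + j) = -4/(j + k))
S(T) = -4/(9 + T) + 5*T**2 (S(T) = (T**2 + (4*T)*T) - 4/(T + 9) = (T**2 + 4*T**2) - 4/(9 + T) = 5*T**2 - 4/(9 + T) = -4/(9 + T) + 5*T**2)
35227 - S(-96) = 35227 - (-4 + 5*(-96)**2*(9 - 96))/(9 - 96) = 35227 - (-4 + 5*9216*(-87))/(-87) = 35227 - (-1)*(-4 - 4008960)/87 = 35227 - (-1)*(-4008964)/87 = 35227 - 1*4008964/87 = 35227 - 4008964/87 = -944215/87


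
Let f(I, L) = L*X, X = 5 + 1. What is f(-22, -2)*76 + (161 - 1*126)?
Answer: -877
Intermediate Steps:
X = 6
f(I, L) = 6*L (f(I, L) = L*6 = 6*L)
f(-22, -2)*76 + (161 - 1*126) = (6*(-2))*76 + (161 - 1*126) = -12*76 + (161 - 126) = -912 + 35 = -877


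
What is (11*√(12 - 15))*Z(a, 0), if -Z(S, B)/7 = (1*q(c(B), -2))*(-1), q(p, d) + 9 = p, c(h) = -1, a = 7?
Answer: -770*I*√3 ≈ -1333.7*I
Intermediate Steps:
q(p, d) = -9 + p
Z(S, B) = -70 (Z(S, B) = -7*1*(-9 - 1)*(-1) = -7*1*(-10)*(-1) = -(-70)*(-1) = -7*10 = -70)
(11*√(12 - 15))*Z(a, 0) = (11*√(12 - 15))*(-70) = (11*√(-3))*(-70) = (11*(I*√3))*(-70) = (11*I*√3)*(-70) = -770*I*√3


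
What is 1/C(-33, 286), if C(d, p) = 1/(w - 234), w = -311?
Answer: -545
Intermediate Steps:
C(d, p) = -1/545 (C(d, p) = 1/(-311 - 234) = 1/(-545) = -1/545)
1/C(-33, 286) = 1/(-1/545) = -545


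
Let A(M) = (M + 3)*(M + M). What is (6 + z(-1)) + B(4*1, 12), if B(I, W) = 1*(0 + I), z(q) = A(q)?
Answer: 6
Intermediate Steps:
A(M) = 2*M*(3 + M) (A(M) = (3 + M)*(2*M) = 2*M*(3 + M))
z(q) = 2*q*(3 + q)
B(I, W) = I (B(I, W) = 1*I = I)
(6 + z(-1)) + B(4*1, 12) = (6 + 2*(-1)*(3 - 1)) + 4*1 = (6 + 2*(-1)*2) + 4 = (6 - 4) + 4 = 2 + 4 = 6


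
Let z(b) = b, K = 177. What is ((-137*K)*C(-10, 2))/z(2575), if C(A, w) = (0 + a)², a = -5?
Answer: -24249/103 ≈ -235.43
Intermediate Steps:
C(A, w) = 25 (C(A, w) = (0 - 5)² = (-5)² = 25)
((-137*K)*C(-10, 2))/z(2575) = (-137*177*25)/2575 = -24249*25*(1/2575) = -606225*1/2575 = -24249/103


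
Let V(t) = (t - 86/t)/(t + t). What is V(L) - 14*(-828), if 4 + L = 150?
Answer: 247105687/21316 ≈ 11593.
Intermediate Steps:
L = 146 (L = -4 + 150 = 146)
V(t) = (t - 86/t)/(2*t) (V(t) = (t - 86/t)/((2*t)) = (t - 86/t)*(1/(2*t)) = (t - 86/t)/(2*t))
V(L) - 14*(-828) = (½ - 43/146²) - 14*(-828) = (½ - 43*1/21316) + 11592 = (½ - 43/21316) + 11592 = 10615/21316 + 11592 = 247105687/21316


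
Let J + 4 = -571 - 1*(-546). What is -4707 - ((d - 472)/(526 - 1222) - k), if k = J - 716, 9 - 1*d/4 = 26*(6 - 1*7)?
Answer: -948731/174 ≈ -5452.5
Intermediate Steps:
J = -29 (J = -4 + (-571 - 1*(-546)) = -4 + (-571 + 546) = -4 - 25 = -29)
d = 140 (d = 36 - 104*(6 - 1*7) = 36 - 104*(6 - 7) = 36 - 104*(-1) = 36 - 4*(-26) = 36 + 104 = 140)
k = -745 (k = -29 - 716 = -745)
-4707 - ((d - 472)/(526 - 1222) - k) = -4707 - ((140 - 472)/(526 - 1222) - 1*(-745)) = -4707 - (-332/(-696) + 745) = -4707 - (-332*(-1/696) + 745) = -4707 - (83/174 + 745) = -4707 - 1*129713/174 = -4707 - 129713/174 = -948731/174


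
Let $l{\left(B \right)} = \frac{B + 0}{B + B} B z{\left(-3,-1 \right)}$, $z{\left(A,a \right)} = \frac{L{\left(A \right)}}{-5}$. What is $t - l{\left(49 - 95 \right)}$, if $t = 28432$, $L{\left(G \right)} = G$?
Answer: $\frac{142229}{5} \approx 28446.0$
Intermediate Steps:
$z{\left(A,a \right)} = - \frac{A}{5}$ ($z{\left(A,a \right)} = \frac{A}{-5} = A \left(- \frac{1}{5}\right) = - \frac{A}{5}$)
$l{\left(B \right)} = \frac{3 B}{10}$ ($l{\left(B \right)} = \frac{B + 0}{B + B} B \left(\left(- \frac{1}{5}\right) \left(-3\right)\right) = \frac{B}{2 B} B \frac{3}{5} = B \frac{1}{2 B} B \frac{3}{5} = \frac{B}{2} \cdot \frac{3}{5} = \frac{3 B}{10}$)
$t - l{\left(49 - 95 \right)} = 28432 - \frac{3 \left(49 - 95\right)}{10} = 28432 - \frac{3}{10} \left(-46\right) = 28432 - - \frac{69}{5} = 28432 + \frac{69}{5} = \frac{142229}{5}$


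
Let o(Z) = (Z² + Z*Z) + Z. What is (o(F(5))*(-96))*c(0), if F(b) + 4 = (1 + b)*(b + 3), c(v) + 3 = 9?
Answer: -2255616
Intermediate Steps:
c(v) = 6 (c(v) = -3 + 9 = 6)
F(b) = -4 + (1 + b)*(3 + b) (F(b) = -4 + (1 + b)*(b + 3) = -4 + (1 + b)*(3 + b))
o(Z) = Z + 2*Z² (o(Z) = (Z² + Z²) + Z = 2*Z² + Z = Z + 2*Z²)
(o(F(5))*(-96))*c(0) = (((-1 + 5² + 4*5)*(1 + 2*(-1 + 5² + 4*5)))*(-96))*6 = (((-1 + 25 + 20)*(1 + 2*(-1 + 25 + 20)))*(-96))*6 = ((44*(1 + 2*44))*(-96))*6 = ((44*(1 + 88))*(-96))*6 = ((44*89)*(-96))*6 = (3916*(-96))*6 = -375936*6 = -2255616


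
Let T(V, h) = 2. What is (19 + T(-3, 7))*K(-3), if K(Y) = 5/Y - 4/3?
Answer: -63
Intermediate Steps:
K(Y) = -4/3 + 5/Y (K(Y) = 5/Y - 4*⅓ = 5/Y - 4/3 = -4/3 + 5/Y)
(19 + T(-3, 7))*K(-3) = (19 + 2)*(-4/3 + 5/(-3)) = 21*(-4/3 + 5*(-⅓)) = 21*(-4/3 - 5/3) = 21*(-3) = -63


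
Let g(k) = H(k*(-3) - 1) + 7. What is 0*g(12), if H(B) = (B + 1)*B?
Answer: 0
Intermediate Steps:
H(B) = B*(1 + B) (H(B) = (1 + B)*B = B*(1 + B))
g(k) = 7 - 3*k*(-1 - 3*k) (g(k) = (k*(-3) - 1)*(1 + (k*(-3) - 1)) + 7 = (-3*k - 1)*(1 + (-3*k - 1)) + 7 = (-1 - 3*k)*(1 + (-1 - 3*k)) + 7 = (-1 - 3*k)*(-3*k) + 7 = -3*k*(-1 - 3*k) + 7 = 7 - 3*k*(-1 - 3*k))
0*g(12) = 0*(7 + 3*12*(1 + 3*12)) = 0*(7 + 3*12*(1 + 36)) = 0*(7 + 3*12*37) = 0*(7 + 1332) = 0*1339 = 0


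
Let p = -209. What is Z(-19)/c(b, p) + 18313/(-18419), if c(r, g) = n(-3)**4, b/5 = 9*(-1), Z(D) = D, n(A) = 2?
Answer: -642969/294704 ≈ -2.1817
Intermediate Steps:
b = -45 (b = 5*(9*(-1)) = 5*(-9) = -45)
c(r, g) = 16 (c(r, g) = 2**4 = 16)
Z(-19)/c(b, p) + 18313/(-18419) = -19/16 + 18313/(-18419) = -19*1/16 + 18313*(-1/18419) = -19/16 - 18313/18419 = -642969/294704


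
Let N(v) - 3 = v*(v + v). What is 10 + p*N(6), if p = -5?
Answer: -365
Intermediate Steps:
N(v) = 3 + 2*v² (N(v) = 3 + v*(v + v) = 3 + v*(2*v) = 3 + 2*v²)
10 + p*N(6) = 10 - 5*(3 + 2*6²) = 10 - 5*(3 + 2*36) = 10 - 5*(3 + 72) = 10 - 5*75 = 10 - 375 = -365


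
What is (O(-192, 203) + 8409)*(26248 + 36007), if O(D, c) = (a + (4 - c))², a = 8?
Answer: 2794626950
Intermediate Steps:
O(D, c) = (12 - c)² (O(D, c) = (8 + (4 - c))² = (12 - c)²)
(O(-192, 203) + 8409)*(26248 + 36007) = ((12 - 1*203)² + 8409)*(26248 + 36007) = ((12 - 203)² + 8409)*62255 = ((-191)² + 8409)*62255 = (36481 + 8409)*62255 = 44890*62255 = 2794626950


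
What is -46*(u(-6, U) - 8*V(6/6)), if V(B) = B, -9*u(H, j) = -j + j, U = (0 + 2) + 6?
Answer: 368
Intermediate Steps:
U = 8 (U = 2 + 6 = 8)
u(H, j) = 0 (u(H, j) = -(-j + j)/9 = -1/9*0 = 0)
-46*(u(-6, U) - 8*V(6/6)) = -46*(0 - 48/6) = -46*(0 - 8*1) = -46*(0 - 8) = -46*(-8) = 368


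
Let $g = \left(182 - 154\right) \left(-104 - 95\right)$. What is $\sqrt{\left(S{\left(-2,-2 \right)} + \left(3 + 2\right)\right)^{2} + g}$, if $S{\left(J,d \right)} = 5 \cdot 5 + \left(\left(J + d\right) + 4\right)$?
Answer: $8 i \sqrt{73} \approx 68.352 i$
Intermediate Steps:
$S{\left(J,d \right)} = 29 + J + d$ ($S{\left(J,d \right)} = 25 + \left(4 + J + d\right) = 29 + J + d$)
$g = -5572$ ($g = 28 \left(-199\right) = -5572$)
$\sqrt{\left(S{\left(-2,-2 \right)} + \left(3 + 2\right)\right)^{2} + g} = \sqrt{\left(\left(29 - 2 - 2\right) + \left(3 + 2\right)\right)^{2} - 5572} = \sqrt{\left(25 + 5\right)^{2} - 5572} = \sqrt{30^{2} - 5572} = \sqrt{900 - 5572} = \sqrt{-4672} = 8 i \sqrt{73}$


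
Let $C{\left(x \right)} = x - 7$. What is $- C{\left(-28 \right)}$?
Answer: $35$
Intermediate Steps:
$C{\left(x \right)} = -7 + x$
$- C{\left(-28 \right)} = - (-7 - 28) = \left(-1\right) \left(-35\right) = 35$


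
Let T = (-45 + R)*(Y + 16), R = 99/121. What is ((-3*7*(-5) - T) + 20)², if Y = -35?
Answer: 61763881/121 ≈ 5.1045e+5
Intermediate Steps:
R = 9/11 (R = 99*(1/121) = 9/11 ≈ 0.81818)
T = 9234/11 (T = (-45 + 9/11)*(-35 + 16) = -486/11*(-19) = 9234/11 ≈ 839.45)
((-3*7*(-5) - T) + 20)² = ((-3*7*(-5) - 1*9234/11) + 20)² = ((-21*(-5) - 9234/11) + 20)² = ((105 - 9234/11) + 20)² = (-8079/11 + 20)² = (-7859/11)² = 61763881/121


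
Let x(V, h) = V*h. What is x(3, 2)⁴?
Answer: 1296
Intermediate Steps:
x(3, 2)⁴ = (3*2)⁴ = 6⁴ = 1296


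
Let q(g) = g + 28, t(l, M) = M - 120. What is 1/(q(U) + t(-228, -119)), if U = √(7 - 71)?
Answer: -211/44585 - 8*I/44585 ≈ -0.0047325 - 0.00017943*I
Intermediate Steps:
t(l, M) = -120 + M
U = 8*I (U = √(-64) = 8*I ≈ 8.0*I)
q(g) = 28 + g
1/(q(U) + t(-228, -119)) = 1/((28 + 8*I) + (-120 - 119)) = 1/((28 + 8*I) - 239) = 1/(-211 + 8*I) = (-211 - 8*I)/44585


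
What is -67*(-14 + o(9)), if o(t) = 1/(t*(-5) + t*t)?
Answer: 33701/36 ≈ 936.14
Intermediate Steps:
o(t) = 1/(t² - 5*t) (o(t) = 1/(-5*t + t²) = 1/(t² - 5*t))
-67*(-14 + o(9)) = -67*(-14 + 1/(9*(-5 + 9))) = -67*(-14 + (⅑)/4) = -67*(-14 + (⅑)*(¼)) = -67*(-14 + 1/36) = -67*(-503/36) = 33701/36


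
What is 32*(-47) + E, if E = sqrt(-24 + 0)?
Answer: -1504 + 2*I*sqrt(6) ≈ -1504.0 + 4.899*I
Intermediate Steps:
E = 2*I*sqrt(6) (E = sqrt(-24) = 2*I*sqrt(6) ≈ 4.899*I)
32*(-47) + E = 32*(-47) + 2*I*sqrt(6) = -1504 + 2*I*sqrt(6)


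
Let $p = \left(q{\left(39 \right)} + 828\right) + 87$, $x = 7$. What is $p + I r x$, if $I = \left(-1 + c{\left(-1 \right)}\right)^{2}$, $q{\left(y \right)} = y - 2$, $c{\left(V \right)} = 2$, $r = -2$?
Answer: $938$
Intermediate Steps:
$q{\left(y \right)} = -2 + y$
$I = 1$ ($I = \left(-1 + 2\right)^{2} = 1^{2} = 1$)
$p = 952$ ($p = \left(\left(-2 + 39\right) + 828\right) + 87 = \left(37 + 828\right) + 87 = 865 + 87 = 952$)
$p + I r x = 952 + 1 \left(-2\right) 7 = 952 - 14 = 938$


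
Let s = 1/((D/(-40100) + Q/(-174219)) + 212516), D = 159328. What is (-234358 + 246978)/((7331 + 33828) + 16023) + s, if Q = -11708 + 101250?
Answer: 2342075978088483745/10611864751849643122 ≈ 0.22070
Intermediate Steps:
Q = 89542
s = 1746545475/371161021015342 (s = 1/((159328/(-40100) + 89542/(-174219)) + 212516) = 1/((159328*(-1/40100) + 89542*(-1/174219)) + 212516) = 1/((-39832/10025 - 89542/174219) + 212516) = 1/(-7837149758/1746545475 + 212516) = 1/(371161021015342/1746545475) = 1746545475/371161021015342 ≈ 4.7056e-6)
(-234358 + 246978)/((7331 + 33828) + 16023) + s = (-234358 + 246978)/((7331 + 33828) + 16023) + 1746545475/371161021015342 = 12620/(41159 + 16023) + 1746545475/371161021015342 = 12620/57182 + 1746545475/371161021015342 = 12620*(1/57182) + 1746545475/371161021015342 = 6310/28591 + 1746545475/371161021015342 = 2342075978088483745/10611864751849643122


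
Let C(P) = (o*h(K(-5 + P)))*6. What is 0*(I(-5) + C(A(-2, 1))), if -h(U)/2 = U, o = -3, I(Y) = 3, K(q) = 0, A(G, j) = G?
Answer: 0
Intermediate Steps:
h(U) = -2*U
C(P) = 0 (C(P) = -(-6)*0*6 = -3*0*6 = 0*6 = 0)
0*(I(-5) + C(A(-2, 1))) = 0*(3 + 0) = 0*3 = 0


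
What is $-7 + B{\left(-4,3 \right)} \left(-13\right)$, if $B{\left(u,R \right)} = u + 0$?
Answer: $45$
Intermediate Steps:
$B{\left(u,R \right)} = u$
$-7 + B{\left(-4,3 \right)} \left(-13\right) = -7 - -52 = -7 + 52 = 45$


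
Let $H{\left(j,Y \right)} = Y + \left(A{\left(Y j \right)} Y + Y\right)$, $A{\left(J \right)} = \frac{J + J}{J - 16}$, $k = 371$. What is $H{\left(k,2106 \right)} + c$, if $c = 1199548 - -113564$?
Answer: $\frac{516264679776}{390655} \approx 1.3215 \cdot 10^{6}$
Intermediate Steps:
$A{\left(J \right)} = \frac{2 J}{-16 + J}$
$c = 1313112$ ($c = 1199548 + 113564 = 1313112$)
$H{\left(j,Y \right)} = 2 Y + \frac{2 j Y^{2}}{-16 + Y j}$ ($H{\left(j,Y \right)} = Y + \left(\frac{2 Y j}{-16 + Y j} Y + Y\right) = Y + \left(\frac{2 j Y^{2}}{-16 + Y j} + Y\right) = Y + \left(Y + \frac{2 j Y^{2}}{-16 + Y j}\right) = 2 Y + \frac{2 j Y^{2}}{-16 + Y j}$)
$H{\left(k,2106 \right)} + c = 4 \cdot 2106 \frac{1}{-16 + 2106 \cdot 371} \left(-8 + 2106 \cdot 371\right) + 1313112 = 4 \cdot 2106 \frac{1}{-16 + 781326} \left(-8 + 781326\right) + 1313112 = 4 \cdot 2106 \cdot \frac{1}{781310} \cdot 781318 + 1313112 = \frac{3290911416}{390655} + 1313112 = \frac{516264679776}{390655}$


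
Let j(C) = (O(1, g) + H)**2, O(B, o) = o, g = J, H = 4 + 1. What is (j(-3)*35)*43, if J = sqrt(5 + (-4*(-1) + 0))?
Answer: 96320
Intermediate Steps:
J = 3 (J = sqrt(5 + (4 + 0)) = sqrt(5 + 4) = sqrt(9) = 3)
H = 5
g = 3
j(C) = 64 (j(C) = (3 + 5)**2 = 8**2 = 64)
(j(-3)*35)*43 = (64*35)*43 = 2240*43 = 96320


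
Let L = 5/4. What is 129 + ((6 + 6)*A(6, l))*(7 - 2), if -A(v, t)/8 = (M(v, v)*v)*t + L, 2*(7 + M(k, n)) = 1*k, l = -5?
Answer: -58071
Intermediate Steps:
M(k, n) = -7 + k/2 (M(k, n) = -7 + (1*k)/2 = -7 + k/2)
L = 5/4 (L = 5*(¼) = 5/4 ≈ 1.2500)
A(v, t) = -10 - 8*t*v*(-7 + v/2) (A(v, t) = -8*(((-7 + v/2)*v)*t + 5/4) = -8*((v*(-7 + v/2))*t + 5/4) = -8*(t*v*(-7 + v/2) + 5/4) = -8*(5/4 + t*v*(-7 + v/2)) = -10 - 8*t*v*(-7 + v/2))
129 + ((6 + 6)*A(6, l))*(7 - 2) = 129 + ((6 + 6)*(-10 - 4*(-5)*6*(-14 + 6)))*(7 - 2) = 129 + (12*(-10 - 4*(-5)*6*(-8)))*5 = 129 + (12*(-10 - 960))*5 = 129 + (12*(-970))*5 = 129 - 11640*5 = 129 - 58200 = -58071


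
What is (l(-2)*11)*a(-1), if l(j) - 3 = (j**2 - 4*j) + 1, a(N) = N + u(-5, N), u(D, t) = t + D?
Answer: -1232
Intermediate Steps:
u(D, t) = D + t
a(N) = -5 + 2*N (a(N) = N + (-5 + N) = -5 + 2*N)
l(j) = 4 + j**2 - 4*j (l(j) = 3 + ((j**2 - 4*j) + 1) = 3 + (1 + j**2 - 4*j) = 4 + j**2 - 4*j)
(l(-2)*11)*a(-1) = ((4 + (-2)**2 - 4*(-2))*11)*(-5 + 2*(-1)) = ((4 + 4 + 8)*11)*(-5 - 2) = (16*11)*(-7) = 176*(-7) = -1232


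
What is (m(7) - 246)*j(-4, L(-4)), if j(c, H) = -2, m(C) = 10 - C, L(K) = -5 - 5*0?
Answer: 486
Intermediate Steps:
L(K) = -5 (L(K) = -5 + 0 = -5)
(m(7) - 246)*j(-4, L(-4)) = ((10 - 1*7) - 246)*(-2) = ((10 - 7) - 246)*(-2) = (3 - 246)*(-2) = -243*(-2) = 486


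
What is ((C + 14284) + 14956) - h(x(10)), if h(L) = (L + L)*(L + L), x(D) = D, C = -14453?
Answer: 14387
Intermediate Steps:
h(L) = 4*L² (h(L) = (2*L)*(2*L) = 4*L²)
((C + 14284) + 14956) - h(x(10)) = ((-14453 + 14284) + 14956) - 4*10² = (-169 + 14956) - 4*100 = 14787 - 1*400 = 14787 - 400 = 14387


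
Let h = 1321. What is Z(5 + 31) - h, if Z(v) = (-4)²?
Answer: -1305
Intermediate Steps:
Z(v) = 16
Z(5 + 31) - h = 16 - 1*1321 = 16 - 1321 = -1305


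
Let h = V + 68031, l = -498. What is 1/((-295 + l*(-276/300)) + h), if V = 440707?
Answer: 25/12722529 ≈ 1.9650e-6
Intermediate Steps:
h = 508738 (h = 440707 + 68031 = 508738)
1/((-295 + l*(-276/300)) + h) = 1/((-295 - (-137448)/300) + 508738) = 1/((-295 - 498*(-23/25)) + 508738) = 1/((-295 + 11454/25) + 508738) = 1/(4079/25 + 508738) = 1/(12722529/25) = 25/12722529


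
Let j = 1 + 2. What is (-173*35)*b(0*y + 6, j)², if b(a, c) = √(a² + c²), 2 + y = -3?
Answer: -272475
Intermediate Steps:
y = -5 (y = -2 - 3 = -5)
j = 3
(-173*35)*b(0*y + 6, j)² = (-173*35)*(√((0*(-5) + 6)² + 3²))² = -(54495 + 6055*(0 + 6)²) = -6055*(√(6² + 9))² = -6055*(√(36 + 9))² = -6055*(√45)² = -6055*(3*√5)² = -6055*45 = -272475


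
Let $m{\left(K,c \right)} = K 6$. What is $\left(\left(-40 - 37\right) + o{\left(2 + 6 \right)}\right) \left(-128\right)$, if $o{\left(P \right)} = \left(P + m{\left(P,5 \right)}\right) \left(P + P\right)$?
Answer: $-104832$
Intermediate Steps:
$m{\left(K,c \right)} = 6 K$
$o{\left(P \right)} = 14 P^{2}$ ($o{\left(P \right)} = \left(P + 6 P\right) \left(P + P\right) = 7 P 2 P = 14 P^{2}$)
$\left(\left(-40 - 37\right) + o{\left(2 + 6 \right)}\right) \left(-128\right) = \left(\left(-40 - 37\right) + 14 \left(2 + 6\right)^{2}\right) \left(-128\right) = \left(-77 + 14 \cdot 8^{2}\right) \left(-128\right) = \left(-77 + 14 \cdot 64\right) \left(-128\right) = \left(-77 + 896\right) \left(-128\right) = 819 \left(-128\right) = -104832$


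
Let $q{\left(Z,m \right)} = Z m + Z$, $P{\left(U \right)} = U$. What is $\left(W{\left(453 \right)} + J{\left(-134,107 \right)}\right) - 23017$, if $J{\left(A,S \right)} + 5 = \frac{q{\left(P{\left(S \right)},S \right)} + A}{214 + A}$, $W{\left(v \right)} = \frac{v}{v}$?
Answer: $- \frac{915129}{40} \approx -22878.0$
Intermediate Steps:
$W{\left(v \right)} = 1$
$q{\left(Z,m \right)} = Z + Z m$
$J{\left(A,S \right)} = -5 + \frac{A + S \left(1 + S\right)}{214 + A}$ ($J{\left(A,S \right)} = -5 + \frac{S \left(1 + S\right) + A}{214 + A} = -5 + \frac{A + S \left(1 + S\right)}{214 + A}$)
$\left(W{\left(453 \right)} + J{\left(-134,107 \right)}\right) - 23017 = \left(1 + \frac{-1070 - -536 + 107 \left(1 + 107\right)}{214 - 134}\right) - 23017 = \left(1 + \frac{-1070 + 536 + 107 \cdot 108}{80}\right) - 23017 = \left(1 + \frac{-1070 + 536 + 11556}{80}\right) - 23017 = \left(1 + \frac{1}{80} \cdot 11022\right) - 23017 = \left(1 + \frac{5511}{40}\right) - 23017 = \frac{5551}{40} - 23017 = - \frac{915129}{40}$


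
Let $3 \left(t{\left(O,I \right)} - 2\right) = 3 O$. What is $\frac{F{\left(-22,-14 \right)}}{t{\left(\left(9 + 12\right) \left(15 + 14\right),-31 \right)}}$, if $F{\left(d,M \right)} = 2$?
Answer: $\frac{2}{611} \approx 0.0032733$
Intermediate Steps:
$t{\left(O,I \right)} = 2 + O$ ($t{\left(O,I \right)} = 2 + \frac{3 O}{3} = 2 + O$)
$\frac{F{\left(-22,-14 \right)}}{t{\left(\left(9 + 12\right) \left(15 + 14\right),-31 \right)}} = \frac{2}{2 + \left(9 + 12\right) \left(15 + 14\right)} = \frac{2}{2 + 21 \cdot 29} = \frac{2}{2 + 609} = \frac{2}{611}$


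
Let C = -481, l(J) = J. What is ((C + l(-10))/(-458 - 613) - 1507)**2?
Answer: 2603401612036/1147041 ≈ 2.2697e+6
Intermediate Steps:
((C + l(-10))/(-458 - 613) - 1507)**2 = ((-481 - 10)/(-458 - 613) - 1507)**2 = (-491/(-1071) - 1507)**2 = (-491*(-1/1071) - 1507)**2 = (491/1071 - 1507)**2 = (-1613506/1071)**2 = 2603401612036/1147041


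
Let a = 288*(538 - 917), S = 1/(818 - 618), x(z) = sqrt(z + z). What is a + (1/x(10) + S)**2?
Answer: -4366077999/40000 + sqrt(5)/1000 ≈ -1.0915e+5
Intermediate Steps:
x(z) = sqrt(2)*sqrt(z) (x(z) = sqrt(2*z) = sqrt(2)*sqrt(z))
S = 1/200 ≈ 0.0050000
a = -109152 (a = 288*(-379) = -109152)
a + (1/x(10) + S)**2 = -109152 + (1/(sqrt(2)*sqrt(10)) + 1/200)**2 = -109152 + (1/(2*sqrt(5)) + 1/200)**2 = -109152 + (sqrt(5)/10 + 1/200)**2 = -109152 + (1/200 + sqrt(5)/10)**2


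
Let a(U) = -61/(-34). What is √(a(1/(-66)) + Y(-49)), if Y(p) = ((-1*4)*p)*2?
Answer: √455226/34 ≈ 19.844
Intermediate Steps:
a(U) = 61/34 (a(U) = -61*(-1/34) = 61/34)
Y(p) = -8*p (Y(p) = -4*p*2 = -8*p)
√(a(1/(-66)) + Y(-49)) = √(61/34 - 8*(-49)) = √(61/34 + 392) = √(13389/34) = √455226/34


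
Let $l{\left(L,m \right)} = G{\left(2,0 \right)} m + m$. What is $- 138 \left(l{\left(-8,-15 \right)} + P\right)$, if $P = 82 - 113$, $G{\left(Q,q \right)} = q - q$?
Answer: $6348$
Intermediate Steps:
$G{\left(Q,q \right)} = 0$
$P = -31$
$l{\left(L,m \right)} = m$ ($l{\left(L,m \right)} = 0 m + m = 0 + m = m$)
$- 138 \left(l{\left(-8,-15 \right)} + P\right) = - 138 \left(-15 - 31\right) = \left(-138\right) \left(-46\right) = 6348$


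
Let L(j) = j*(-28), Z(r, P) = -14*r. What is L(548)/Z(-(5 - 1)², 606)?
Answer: -137/2 ≈ -68.500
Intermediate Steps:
L(j) = -28*j
L(548)/Z(-(5 - 1)², 606) = (-28*548)/((-(-14)*(5 - 1)²)) = -15344/((-(-14)*4²)) = -15344/((-(-14)*16)) = -15344/((-14*(-16))) = -15344/224 = -15344*1/224 = -137/2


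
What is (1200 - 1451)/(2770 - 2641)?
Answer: -251/129 ≈ -1.9457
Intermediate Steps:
(1200 - 1451)/(2770 - 2641) = -251/129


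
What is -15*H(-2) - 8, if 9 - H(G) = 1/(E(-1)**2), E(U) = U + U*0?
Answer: -128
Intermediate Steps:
E(U) = U (E(U) = U + 0 = U)
H(G) = 8 (H(G) = 9 - 1/((-1)**2) = 9 - 1/1 = 9 - 1*1 = 9 - 1 = 8)
-15*H(-2) - 8 = -15*8 - 8 = -120 - 8 = -128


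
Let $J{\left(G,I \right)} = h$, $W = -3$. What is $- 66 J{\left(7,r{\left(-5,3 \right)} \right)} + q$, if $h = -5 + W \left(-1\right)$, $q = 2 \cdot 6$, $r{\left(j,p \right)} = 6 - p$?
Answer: $144$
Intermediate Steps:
$q = 12$
$h = -2$ ($h = -5 - -3 = -5 + 3 = -2$)
$J{\left(G,I \right)} = -2$
$- 66 J{\left(7,r{\left(-5,3 \right)} \right)} + q = \left(-66\right) \left(-2\right) + 12 = 132 + 12 = 144$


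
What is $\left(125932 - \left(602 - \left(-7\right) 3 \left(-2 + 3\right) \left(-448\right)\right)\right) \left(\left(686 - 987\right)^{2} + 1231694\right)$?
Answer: $178163383710$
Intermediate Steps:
$\left(125932 - \left(602 - \left(-7\right) 3 \left(-2 + 3\right) \left(-448\right)\right)\right) \left(\left(686 - 987\right)^{2} + 1231694\right) = \left(125932 - \left(602 - \left(-21\right) 1 \left(-448\right)\right)\right) \left(\left(-301\right)^{2} + 1231694\right) = \left(125932 - -8806\right) \left(90601 + 1231694\right) = \left(125932 + \left(-602 + 9408\right)\right) 1322295 = \left(125932 + 8806\right) 1322295 = 134738 \cdot 1322295 = 178163383710$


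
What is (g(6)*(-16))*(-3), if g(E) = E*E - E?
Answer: 1440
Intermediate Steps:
g(E) = E² - E
(g(6)*(-16))*(-3) = ((6*(-1 + 6))*(-16))*(-3) = ((6*5)*(-16))*(-3) = (30*(-16))*(-3) = -480*(-3) = 1440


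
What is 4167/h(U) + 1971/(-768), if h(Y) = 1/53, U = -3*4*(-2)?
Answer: 56537199/256 ≈ 2.2085e+5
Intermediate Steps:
U = 24 (U = -12*(-2) = 24)
h(Y) = 1/53
4167/h(U) + 1971/(-768) = 4167/(1/53) + 1971/(-768) = 4167*53 + 1971*(-1/768) = 220851 - 657/256 = 56537199/256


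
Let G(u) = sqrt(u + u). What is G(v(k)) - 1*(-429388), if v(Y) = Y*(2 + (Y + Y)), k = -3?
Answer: 429388 + 2*sqrt(6) ≈ 4.2939e+5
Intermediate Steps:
v(Y) = Y*(2 + 2*Y)
G(u) = sqrt(2)*sqrt(u) (G(u) = sqrt(2*u) = sqrt(2)*sqrt(u))
G(v(k)) - 1*(-429388) = sqrt(2)*sqrt(2*(-3)*(1 - 3)) - 1*(-429388) = sqrt(2)*sqrt(2*(-3)*(-2)) + 429388 = sqrt(2)*sqrt(12) + 429388 = sqrt(2)*(2*sqrt(3)) + 429388 = 2*sqrt(6) + 429388 = 429388 + 2*sqrt(6)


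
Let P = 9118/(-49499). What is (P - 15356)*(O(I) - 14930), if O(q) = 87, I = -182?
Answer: 11282398255366/49499 ≈ 2.2793e+8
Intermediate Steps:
P = -9118/49499 (P = 9118*(-1/49499) = -9118/49499 ≈ -0.18421)
(P - 15356)*(O(I) - 14930) = (-9118/49499 - 15356)*(87 - 14930) = -760115762/49499*(-14843) = 11282398255366/49499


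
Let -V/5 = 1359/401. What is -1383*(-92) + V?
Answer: 51014841/401 ≈ 1.2722e+5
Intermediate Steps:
V = -6795/401 ≈ -16.945
-1383*(-92) + V = -1383*(-92) - 6795/401 = 127236 - 6795/401 = 51014841/401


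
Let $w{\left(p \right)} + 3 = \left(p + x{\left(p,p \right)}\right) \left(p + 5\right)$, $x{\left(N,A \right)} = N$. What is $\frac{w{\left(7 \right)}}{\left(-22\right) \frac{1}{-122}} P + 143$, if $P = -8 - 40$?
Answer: $-43777$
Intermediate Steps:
$P = -48$ ($P = -8 - 40 = -48$)
$w{\left(p \right)} = -3 + 2 p \left(5 + p\right)$ ($w{\left(p \right)} = -3 + \left(p + p\right) \left(p + 5\right) = -3 + 2 p \left(5 + p\right)$)
$\frac{w{\left(7 \right)}}{\left(-22\right) \frac{1}{-122}} P + 143 = \frac{-3 + 2 \cdot 7^{2} + 10 \cdot 7}{\left(-22\right) \frac{1}{-122}} \left(-48\right) + 143 = \frac{-3 + 2 \cdot 49 + 70}{\left(-22\right) \left(- \frac{1}{122}\right)} \left(-48\right) + 143 = \frac{-3 + 98 + 70}{\frac{11}{61}} \left(-48\right) + 143 = 165 \cdot \frac{61}{11} \left(-48\right) + 143 = 915 \left(-48\right) + 143 = -43920 + 143 = -43777$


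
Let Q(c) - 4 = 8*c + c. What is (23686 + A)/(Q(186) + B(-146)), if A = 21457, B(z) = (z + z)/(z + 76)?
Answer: 1580005/58876 ≈ 26.836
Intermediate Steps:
B(z) = 2*z/(76 + z) (B(z) = (2*z)/(76 + z) = 2*z/(76 + z))
Q(c) = 4 + 9*c (Q(c) = 4 + (8*c + c) = 4 + 9*c)
(23686 + A)/(Q(186) + B(-146)) = (23686 + 21457)/((4 + 9*186) + 2*(-146)/(76 - 146)) = 45143/((4 + 1674) + 2*(-146)/(-70)) = 45143/(1678 + 2*(-146)*(-1/70)) = 45143/(1678 + 146/35) = 45143/(58876/35) = 45143*(35/58876) = 1580005/58876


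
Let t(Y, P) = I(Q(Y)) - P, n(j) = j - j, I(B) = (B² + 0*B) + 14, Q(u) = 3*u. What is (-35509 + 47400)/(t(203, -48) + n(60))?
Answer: 11891/370943 ≈ 0.032056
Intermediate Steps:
I(B) = 14 + B² (I(B) = (B² + 0) + 14 = B² + 14 = 14 + B²)
n(j) = 0
t(Y, P) = 14 - P + 9*Y² (t(Y, P) = (14 + (3*Y)²) - P = (14 + 9*Y²) - P = 14 - P + 9*Y²)
(-35509 + 47400)/(t(203, -48) + n(60)) = (-35509 + 47400)/((14 - 1*(-48) + 9*203²) + 0) = 11891/((14 + 48 + 9*41209) + 0) = 11891/((14 + 48 + 370881) + 0) = 11891/(370943 + 0) = 11891/370943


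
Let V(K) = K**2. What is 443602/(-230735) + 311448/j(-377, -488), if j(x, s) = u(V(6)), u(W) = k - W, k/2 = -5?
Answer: -35941179986/5306905 ≈ -6772.5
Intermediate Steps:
k = -10 (k = 2*(-5) = -10)
u(W) = -10 - W
j(x, s) = -46 (j(x, s) = -10 - 1*6**2 = -10 - 1*36 = -10 - 36 = -46)
443602/(-230735) + 311448/j(-377, -488) = 443602/(-230735) + 311448/(-46) = 443602*(-1/230735) + 311448*(-1/46) = -443602/230735 - 155724/23 = -35941179986/5306905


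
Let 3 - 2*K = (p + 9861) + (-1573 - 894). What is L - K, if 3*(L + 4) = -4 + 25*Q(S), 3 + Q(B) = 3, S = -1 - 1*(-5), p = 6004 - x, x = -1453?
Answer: 22256/3 ≈ 7418.7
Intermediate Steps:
p = 7457 (p = 6004 - 1*(-1453) = 6004 + 1453 = 7457)
S = 4 (S = -1 + 5 = 4)
Q(B) = 0 (Q(B) = -3 + 3 = 0)
L = -16/3 (L = -4 + (-4 + 25*0)/3 = -4 + (-4 + 0)/3 = -4 + (⅓)*(-4) = -4 - 4/3 = -16/3 ≈ -5.3333)
K = -7424 (K = 3/2 - ((7457 + 9861) + (-1573 - 894))/2 = 3/2 - (17318 - 2467)/2 = 3/2 - ½*14851 = 3/2 - 14851/2 = -7424)
L - K = -16/3 - 1*(-7424) = -16/3 + 7424 = 22256/3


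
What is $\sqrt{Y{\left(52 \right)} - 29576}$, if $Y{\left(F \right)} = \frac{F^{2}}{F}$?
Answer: $22 i \sqrt{61} \approx 171.83 i$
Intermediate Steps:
$Y{\left(F \right)} = F$
$\sqrt{Y{\left(52 \right)} - 29576} = \sqrt{52 - 29576} = \sqrt{-29524} = 22 i \sqrt{61}$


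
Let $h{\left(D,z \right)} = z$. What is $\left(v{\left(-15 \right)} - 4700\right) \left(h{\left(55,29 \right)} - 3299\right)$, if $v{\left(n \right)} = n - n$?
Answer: $15369000$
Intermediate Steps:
$v{\left(n \right)} = 0$
$\left(v{\left(-15 \right)} - 4700\right) \left(h{\left(55,29 \right)} - 3299\right) = \left(0 - 4700\right) \left(29 - 3299\right) = \left(-4700\right) \left(-3270\right) = 15369000$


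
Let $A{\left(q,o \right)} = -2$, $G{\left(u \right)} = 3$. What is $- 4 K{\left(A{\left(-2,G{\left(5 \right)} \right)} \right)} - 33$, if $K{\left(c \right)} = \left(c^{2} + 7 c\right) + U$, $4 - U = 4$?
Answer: $7$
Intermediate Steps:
$U = 0$ ($U = 4 - 4 = 0$)
$K{\left(c \right)} = c^{2} + 7 c$ ($K{\left(c \right)} = \left(c^{2} + 7 c\right) + 0 = c^{2} + 7 c$)
$- 4 K{\left(A{\left(-2,G{\left(5 \right)} \right)} \right)} - 33 = - 4 \left(- 2 \left(7 - 2\right)\right) - 33 = - 4 \left(\left(-2\right) 5\right) - 33 = \left(-4\right) \left(-10\right) - 33 = 40 - 33 = 7$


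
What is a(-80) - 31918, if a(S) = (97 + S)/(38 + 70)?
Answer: -3447127/108 ≈ -31918.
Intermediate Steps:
a(S) = 97/108 + S/108 (a(S) = (97 + S)/108 = (97 + S)*(1/108) = 97/108 + S/108)
a(-80) - 31918 = (97/108 + (1/108)*(-80)) - 31918 = (97/108 - 20/27) - 31918 = 17/108 - 31918 = -3447127/108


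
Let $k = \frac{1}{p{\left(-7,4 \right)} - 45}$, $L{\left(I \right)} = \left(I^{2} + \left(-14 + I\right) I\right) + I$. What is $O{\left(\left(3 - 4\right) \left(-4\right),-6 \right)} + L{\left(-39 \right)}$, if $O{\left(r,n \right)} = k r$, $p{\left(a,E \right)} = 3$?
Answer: $\frac{74527}{21} \approx 3548.9$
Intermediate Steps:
$L{\left(I \right)} = I + I^{2} + I \left(-14 + I\right)$ ($L{\left(I \right)} = \left(I^{2} + I \left(-14 + I\right)\right) + I = I + I^{2} + I \left(-14 + I\right)$)
$k = - \frac{1}{42}$ ($k = \frac{1}{3 - 45} = \frac{1}{-42} = - \frac{1}{42} \approx -0.02381$)
$O{\left(r,n \right)} = - \frac{r}{42}$
$O{\left(\left(3 - 4\right) \left(-4\right),-6 \right)} + L{\left(-39 \right)} = - \frac{\left(3 - 4\right) \left(-4\right)}{42} - 39 \left(-13 + 2 \left(-39\right)\right) = - \frac{\left(-1\right) \left(-4\right)}{42} - 39 \left(-13 - 78\right) = \left(- \frac{1}{42}\right) 4 - -3549 = - \frac{2}{21} + 3549 = \frac{74527}{21}$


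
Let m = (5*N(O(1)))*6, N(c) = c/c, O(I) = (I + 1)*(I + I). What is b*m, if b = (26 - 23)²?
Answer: 270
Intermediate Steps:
b = 9 (b = 3² = 9)
O(I) = 2*I*(1 + I) (O(I) = (1 + I)*(2*I) = 2*I*(1 + I))
N(c) = 1
m = 30 (m = (5*1)*6 = 5*6 = 30)
b*m = 9*30 = 270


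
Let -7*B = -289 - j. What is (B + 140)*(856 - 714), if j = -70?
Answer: 170258/7 ≈ 24323.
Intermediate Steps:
B = 219/7 (B = -(-289 - 1*(-70))/7 = -(-289 + 70)/7 = -1/7*(-219) = 219/7 ≈ 31.286)
(B + 140)*(856 - 714) = (219/7 + 140)*(856 - 714) = (1199/7)*142 = 170258/7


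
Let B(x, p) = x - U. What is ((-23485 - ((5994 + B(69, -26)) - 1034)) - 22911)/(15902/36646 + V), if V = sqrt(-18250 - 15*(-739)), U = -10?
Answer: -7493368308255/2405585355686 + 17268392342115*I*sqrt(7165)/2405585355686 ≈ -3.115 + 607.63*I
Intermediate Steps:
B(x, p) = 10 + x (B(x, p) = x - 1*(-10) = x + 10 = 10 + x)
V = I*sqrt(7165) (V = sqrt(-18250 + 11085) = sqrt(-7165) = I*sqrt(7165) ≈ 84.646*I)
((-23485 - ((5994 + B(69, -26)) - 1034)) - 22911)/(15902/36646 + V) = ((-23485 - ((5994 + (10 + 69)) - 1034)) - 22911)/(15902/36646 + I*sqrt(7165)) = ((-23485 - ((5994 + 79) - 1034)) - 22911)/(15902*(1/36646) + I*sqrt(7165)) = ((-23485 - (6073 - 1034)) - 22911)/(7951/18323 + I*sqrt(7165)) = ((-23485 - 1*5039) - 22911)/(7951/18323 + I*sqrt(7165)) = ((-23485 - 5039) - 22911)/(7951/18323 + I*sqrt(7165)) = (-28524 - 22911)/(7951/18323 + I*sqrt(7165)) = -51435/(7951/18323 + I*sqrt(7165))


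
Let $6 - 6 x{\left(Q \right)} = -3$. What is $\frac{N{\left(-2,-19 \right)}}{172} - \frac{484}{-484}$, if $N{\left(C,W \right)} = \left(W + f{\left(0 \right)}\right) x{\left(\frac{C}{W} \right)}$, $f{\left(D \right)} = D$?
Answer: $\frac{287}{344} \approx 0.8343$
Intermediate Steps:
$x{\left(Q \right)} = \frac{3}{2}$ ($x{\left(Q \right)} = 1 - - \frac{1}{2} = 1 + \frac{1}{2} = \frac{3}{2}$)
$N{\left(C,W \right)} = \frac{3 W}{2}$ ($N{\left(C,W \right)} = \left(W + 0\right) \frac{3}{2} = W \frac{3}{2} = \frac{3 W}{2}$)
$\frac{N{\left(-2,-19 \right)}}{172} - \frac{484}{-484} = \frac{\frac{3}{2} \left(-19\right)}{172} - \frac{484}{-484} = \left(- \frac{57}{2}\right) \frac{1}{172} - -1 = - \frac{57}{344} + 1 = \frac{287}{344}$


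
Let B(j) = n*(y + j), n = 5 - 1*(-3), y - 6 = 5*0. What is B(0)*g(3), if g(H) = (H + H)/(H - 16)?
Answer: -288/13 ≈ -22.154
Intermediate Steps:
y = 6 (y = 6 + 5*0 = 6 + 0 = 6)
g(H) = 2*H/(-16 + H) (g(H) = (2*H)/(-16 + H) = 2*H/(-16 + H))
n = 8 (n = 5 + 3 = 8)
B(j) = 48 + 8*j (B(j) = 8*(6 + j) = 48 + 8*j)
B(0)*g(3) = (48 + 8*0)*(2*3/(-16 + 3)) = (48 + 0)*(2*3/(-13)) = 48*(2*3*(-1/13)) = 48*(-6/13) = -288/13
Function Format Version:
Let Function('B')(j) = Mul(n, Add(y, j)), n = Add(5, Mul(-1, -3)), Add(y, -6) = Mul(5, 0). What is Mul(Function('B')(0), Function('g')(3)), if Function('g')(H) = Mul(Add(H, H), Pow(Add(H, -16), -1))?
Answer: Rational(-288, 13) ≈ -22.154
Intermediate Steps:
y = 6 (y = Add(6, Mul(5, 0)) = Add(6, 0) = 6)
Function('g')(H) = Mul(2, H, Pow(Add(-16, H), -1)) (Function('g')(H) = Mul(Mul(2, H), Pow(Add(-16, H), -1)) = Mul(2, H, Pow(Add(-16, H), -1)))
n = 8 (n = Add(5, 3) = 8)
Function('B')(j) = Add(48, Mul(8, j)) (Function('B')(j) = Mul(8, Add(6, j)) = Add(48, Mul(8, j)))
Mul(Function('B')(0), Function('g')(3)) = Mul(Add(48, Mul(8, 0)), Mul(2, 3, Pow(Add(-16, 3), -1))) = Mul(Add(48, 0), Mul(2, 3, Pow(-13, -1))) = Mul(48, Mul(2, 3, Rational(-1, 13))) = Mul(48, Rational(-6, 13)) = Rational(-288, 13)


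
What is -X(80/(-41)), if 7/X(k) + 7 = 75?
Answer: -7/68 ≈ -0.10294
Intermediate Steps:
X(k) = 7/68 (X(k) = 7/(-7 + 75) = 7/68)
-X(80/(-41)) = -1*7/68 = -7/68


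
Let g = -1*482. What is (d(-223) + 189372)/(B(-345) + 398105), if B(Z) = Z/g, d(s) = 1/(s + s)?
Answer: 20354838551/42790790965 ≈ 0.47568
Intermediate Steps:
g = -482
d(s) = 1/(2*s)
B(Z) = -Z/482 (B(Z) = Z/(-482) = Z*(-1/482) = -Z/482)
(d(-223) + 189372)/(B(-345) + 398105) = ((½)/(-223) + 189372)/(-1/482*(-345) + 398105) = ((½)*(-1/223) + 189372)/(345/482 + 398105) = (-1/446 + 189372)/(191886955/482) = (84459911/446)*(482/191886955) = 20354838551/42790790965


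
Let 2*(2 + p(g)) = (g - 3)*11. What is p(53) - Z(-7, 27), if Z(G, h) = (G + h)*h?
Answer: -267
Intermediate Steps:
p(g) = -37/2 + 11*g/2 (p(g) = -2 + ((g - 3)*11)/2 = -2 + ((-3 + g)*11)/2 = -2 + (-33 + 11*g)/2 = -2 + (-33/2 + 11*g/2) = -37/2 + 11*g/2)
Z(G, h) = h*(G + h)
p(53) - Z(-7, 27) = (-37/2 + (11/2)*53) - 27*(-7 + 27) = (-37/2 + 583/2) - 27*20 = 273 - 1*540 = 273 - 540 = -267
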